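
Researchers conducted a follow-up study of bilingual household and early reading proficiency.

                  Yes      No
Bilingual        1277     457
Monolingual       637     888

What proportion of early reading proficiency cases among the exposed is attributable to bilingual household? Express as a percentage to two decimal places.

Cells: a = 1277, b = 457, c = 637, d = 888.
Risk in exposed = 1277/1734 = 0.73645; risk in unexposed = 637/1525 = 0.41770.
RR = 0.73645/0.41770 = 1.76308
AR% = (RR − 1)/RR × 100 = (1.76308 − 1)/1.76308 × 100 = 43.2811%

43.28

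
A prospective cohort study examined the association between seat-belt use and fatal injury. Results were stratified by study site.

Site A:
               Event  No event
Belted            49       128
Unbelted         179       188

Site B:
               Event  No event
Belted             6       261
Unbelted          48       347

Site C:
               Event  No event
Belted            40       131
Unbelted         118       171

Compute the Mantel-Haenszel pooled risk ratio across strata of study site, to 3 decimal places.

0.509

RR_MH = Σ(aᵢ·n₀ᵢ/nᵢ) / Σ(cᵢ·n₁ᵢ/nᵢ), with n₁ᵢ = aᵢ+bᵢ (exposed), n₀ᵢ = cᵢ+dᵢ (unexposed), nᵢ = n₁ᵢ+n₀ᵢ.
Stratum 1 (Site A): n₁ = 177, n₀ = 367, n = 544; a·n₀/n = 49·367/544 = 33.0570; c·n₁/n = 179·177/544 = 58.2408
Stratum 2 (Site B): n₁ = 267, n₀ = 395, n = 662; a·n₀/n = 6·395/662 = 3.5801; c·n₁/n = 48·267/662 = 19.3595
Stratum 3 (Site C): n₁ = 171, n₀ = 289, n = 460; a·n₀/n = 40·289/460 = 25.1304; c·n₁/n = 118·171/460 = 43.8652
RR_MH = (33.0570 + 3.5801 + 25.1304) / (58.2408 + 19.3595 + 43.8652) = 61.7675 / 121.4655 = 0.50852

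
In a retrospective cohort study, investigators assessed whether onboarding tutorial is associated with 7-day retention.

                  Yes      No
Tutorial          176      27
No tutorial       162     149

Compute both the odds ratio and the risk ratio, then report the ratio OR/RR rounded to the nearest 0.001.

Cells: a = 176, b = 27, c = 162, d = 149.
OR = (176·149)/(27·162) = 26224/4374 = 5.99543
Risk in exposed = 176/203 = 0.86700; risk in unexposed = 162/311 = 0.52090; RR = 1.66442
OR/RR = 5.99543 / 1.66442 = 3.60212
The outcome is not rare, so the OR lies further from 1 than the RR.

3.602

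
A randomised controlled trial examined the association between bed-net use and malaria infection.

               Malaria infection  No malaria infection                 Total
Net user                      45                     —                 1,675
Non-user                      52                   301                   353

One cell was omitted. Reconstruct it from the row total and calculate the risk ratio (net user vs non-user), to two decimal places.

0.18

The missing cell is in the exposed row: 1675 − 45 = 1630.
So a = 45, b = 1630, c = 52, d = 301.
RR = [a/(a+b)] / [c/(c+d)] = (45/1675) / (52/353) = 0.02687/0.14731 = 0.18238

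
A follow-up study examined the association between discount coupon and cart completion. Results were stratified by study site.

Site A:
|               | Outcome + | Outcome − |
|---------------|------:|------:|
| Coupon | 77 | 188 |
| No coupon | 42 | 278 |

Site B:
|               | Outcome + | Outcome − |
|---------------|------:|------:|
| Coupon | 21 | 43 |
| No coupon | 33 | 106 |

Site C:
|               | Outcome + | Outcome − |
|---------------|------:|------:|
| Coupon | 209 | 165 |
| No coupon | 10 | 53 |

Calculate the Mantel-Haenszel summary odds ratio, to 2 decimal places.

OR_MH = Σ(aᵢdᵢ/nᵢ) / Σ(bᵢcᵢ/nᵢ), where nᵢ is the stratum total.
Stratum 1 (Site A): n = 585; a·d/n = 77·278/585 = 36.5915; b·c/n = 188·42/585 = 13.4974
Stratum 2 (Site B): n = 203; a·d/n = 21·106/203 = 10.9655; b·c/n = 43·33/203 = 6.9901
Stratum 3 (Site C): n = 437; a·d/n = 209·53/437 = 25.3478; b·c/n = 165·10/437 = 3.7757
OR_MH = (36.5915 + 10.9655 + 25.3478) / (13.4974 + 6.9901 + 3.7757) = 72.9048 / 24.2633 = 3.00473

3.00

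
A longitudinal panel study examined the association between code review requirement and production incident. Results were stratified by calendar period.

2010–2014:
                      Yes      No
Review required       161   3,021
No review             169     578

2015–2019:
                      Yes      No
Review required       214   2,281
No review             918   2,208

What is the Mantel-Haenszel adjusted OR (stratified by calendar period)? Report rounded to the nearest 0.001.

0.214

OR_MH = Σ(aᵢdᵢ/nᵢ) / Σ(bᵢcᵢ/nᵢ), where nᵢ is the stratum total.
Stratum 1 (2010–2014): n = 3929; a·d/n = 161·578/3929 = 23.6849; b·c/n = 3021·169/3929 = 129.9438
Stratum 2 (2015–2019): n = 5621; a·d/n = 214·2208/5621 = 84.0619; b·c/n = 2281·918/5621 = 372.5241
OR_MH = (23.6849 + 84.0619) / (129.9438 + 372.5241) = 107.7468 / 502.4679 = 0.21444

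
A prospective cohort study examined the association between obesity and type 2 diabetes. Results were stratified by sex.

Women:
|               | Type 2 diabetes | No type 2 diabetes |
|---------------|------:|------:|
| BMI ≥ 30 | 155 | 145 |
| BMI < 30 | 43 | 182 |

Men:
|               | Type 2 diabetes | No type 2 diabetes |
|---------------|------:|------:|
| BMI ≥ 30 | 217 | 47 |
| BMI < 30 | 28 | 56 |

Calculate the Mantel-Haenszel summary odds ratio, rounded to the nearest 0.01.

OR_MH = Σ(aᵢdᵢ/nᵢ) / Σ(bᵢcᵢ/nᵢ), where nᵢ is the stratum total.
Stratum 1 (Women): n = 525; a·d/n = 155·182/525 = 53.7333; b·c/n = 145·43/525 = 11.8762
Stratum 2 (Men): n = 348; a·d/n = 217·56/348 = 34.9195; b·c/n = 47·28/348 = 3.7816
OR_MH = (53.7333 + 34.9195) / (11.8762 + 3.7816) = 88.6529 / 15.6578 = 5.66190

5.66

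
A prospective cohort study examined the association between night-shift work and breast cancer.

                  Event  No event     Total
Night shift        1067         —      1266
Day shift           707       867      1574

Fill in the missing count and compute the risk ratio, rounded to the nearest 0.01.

The missing cell is in the exposed row: 1266 − 1067 = 199.
So a = 1067, b = 199, c = 707, d = 867.
RR = [a/(a+b)] / [c/(c+d)] = (1067/1266) / (707/1574) = 0.84281/0.44917 = 1.87636

1.88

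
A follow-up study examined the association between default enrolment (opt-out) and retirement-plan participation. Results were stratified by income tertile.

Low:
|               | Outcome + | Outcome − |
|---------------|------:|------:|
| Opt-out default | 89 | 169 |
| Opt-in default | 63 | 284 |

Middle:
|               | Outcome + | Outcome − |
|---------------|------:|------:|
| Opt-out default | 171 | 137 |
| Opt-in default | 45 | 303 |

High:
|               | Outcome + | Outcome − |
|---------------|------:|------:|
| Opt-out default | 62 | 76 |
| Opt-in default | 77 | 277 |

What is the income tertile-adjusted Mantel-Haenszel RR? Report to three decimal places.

RR_MH = Σ(aᵢ·n₀ᵢ/nᵢ) / Σ(cᵢ·n₁ᵢ/nᵢ), with n₁ᵢ = aᵢ+bᵢ (exposed), n₀ᵢ = cᵢ+dᵢ (unexposed), nᵢ = n₁ᵢ+n₀ᵢ.
Stratum 1 (Low): n₁ = 258, n₀ = 347, n = 605; a·n₀/n = 89·347/605 = 51.0463; c·n₁/n = 63·258/605 = 26.8661
Stratum 2 (Middle): n₁ = 308, n₀ = 348, n = 656; a·n₀/n = 171·348/656 = 90.7134; c·n₁/n = 45·308/656 = 21.1280
Stratum 3 (High): n₁ = 138, n₀ = 354, n = 492; a·n₀/n = 62·354/492 = 44.6098; c·n₁/n = 77·138/492 = 21.5976
RR_MH = (51.0463 + 90.7134 + 44.6098) / (26.8661 + 21.1280 + 21.5976) = 186.3695 / 69.5917 = 2.67804

2.678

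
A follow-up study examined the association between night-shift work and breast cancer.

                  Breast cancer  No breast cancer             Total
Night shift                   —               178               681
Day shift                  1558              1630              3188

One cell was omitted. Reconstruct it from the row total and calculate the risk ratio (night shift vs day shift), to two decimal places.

1.51

The missing cell is in the exposed row: 681 − 178 = 503.
So a = 503, b = 178, c = 1558, d = 1630.
RR = [a/(a+b)] / [c/(c+d)] = (503/681) / (1558/3188) = 0.73862/0.48871 = 1.51137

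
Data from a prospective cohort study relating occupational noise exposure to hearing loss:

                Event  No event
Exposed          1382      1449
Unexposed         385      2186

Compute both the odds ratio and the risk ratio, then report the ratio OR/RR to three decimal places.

1.661

Cells: a = 1382, b = 1449, c = 385, d = 2186.
OR = (1382·2186)/(1449·385) = 3021052/557865 = 5.41538
Risk in exposed = 1382/2831 = 0.48817; risk in unexposed = 385/2571 = 0.14975; RR = 3.25994
OR/RR = 5.41538 / 3.25994 = 1.66119
The outcome is not rare, so the OR lies further from 1 than the RR.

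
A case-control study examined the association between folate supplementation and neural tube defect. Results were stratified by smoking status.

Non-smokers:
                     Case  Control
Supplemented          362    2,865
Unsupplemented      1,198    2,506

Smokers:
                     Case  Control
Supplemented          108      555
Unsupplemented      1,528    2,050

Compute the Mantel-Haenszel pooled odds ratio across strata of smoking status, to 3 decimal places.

0.263

OR_MH = Σ(aᵢdᵢ/nᵢ) / Σ(bᵢcᵢ/nᵢ), where nᵢ is the stratum total.
Stratum 1 (Non-smokers): n = 6931; a·d/n = 362·2506/6931 = 130.8862; b·c/n = 2865·1198/6931 = 495.2056
Stratum 2 (Smokers): n = 4241; a·d/n = 108·2050/4241 = 52.2047; b·c/n = 555·1528/4241 = 199.9623
OR_MH = (130.8862 + 52.2047) / (495.2056 + 199.9623) = 183.0908 / 695.1679 = 0.26338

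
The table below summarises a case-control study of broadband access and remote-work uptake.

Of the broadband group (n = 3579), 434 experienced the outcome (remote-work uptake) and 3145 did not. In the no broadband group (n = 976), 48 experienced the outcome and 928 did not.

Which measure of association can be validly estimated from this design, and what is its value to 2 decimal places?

From the description: a = 434, b = 3145, c = 48, d = 928.
This is a case-control study: participants were sampled on outcome status, so risks in the source population cannot be estimated directly — relative risk is not valid here. The odds ratio is the appropriate measure.
OR = (a·d)/(b·c) = (434 × 928) / (3145 × 48) = 402752 / 150960 = 2.66794

2.67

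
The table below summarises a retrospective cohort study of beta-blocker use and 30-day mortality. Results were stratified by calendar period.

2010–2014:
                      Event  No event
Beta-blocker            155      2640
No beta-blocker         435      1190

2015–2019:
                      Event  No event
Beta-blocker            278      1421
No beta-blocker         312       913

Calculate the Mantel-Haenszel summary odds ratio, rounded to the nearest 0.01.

0.31

OR_MH = Σ(aᵢdᵢ/nᵢ) / Σ(bᵢcᵢ/nᵢ), where nᵢ is the stratum total.
Stratum 1 (2010–2014): n = 4420; a·d/n = 155·1190/4420 = 41.7308; b·c/n = 2640·435/4420 = 259.8190
Stratum 2 (2015–2019): n = 2924; a·d/n = 278·913/2924 = 86.8037; b·c/n = 1421·312/2924 = 151.6252
OR_MH = (41.7308 + 86.8037) / (259.8190 + 151.6252) = 128.5345 / 411.4442 = 0.31240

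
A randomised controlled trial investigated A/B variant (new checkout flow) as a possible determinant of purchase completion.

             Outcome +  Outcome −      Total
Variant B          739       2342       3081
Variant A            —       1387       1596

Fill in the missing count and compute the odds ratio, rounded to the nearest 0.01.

2.09

The missing cell is in the unexposed row: 1596 − 1387 = 209.
So a = 739, b = 2342, c = 209, d = 1387.
OR = (a·d)/(b·c) = (739 × 1387) / (2342 × 209) = 1024993 / 489478 = 2.09405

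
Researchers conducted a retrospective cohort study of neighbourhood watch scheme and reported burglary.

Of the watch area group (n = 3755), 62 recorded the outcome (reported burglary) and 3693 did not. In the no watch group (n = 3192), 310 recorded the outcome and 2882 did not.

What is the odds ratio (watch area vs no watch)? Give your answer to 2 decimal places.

0.16

From the description: a = 62, b = 3693, c = 310, d = 2882.
OR = (a·d)/(b·c) = (62 × 2882) / (3693 × 310) = 178684 / 1144830 = 0.15608
Exposure is associated with lower odds of reported burglary (OR = 0.16 < 1).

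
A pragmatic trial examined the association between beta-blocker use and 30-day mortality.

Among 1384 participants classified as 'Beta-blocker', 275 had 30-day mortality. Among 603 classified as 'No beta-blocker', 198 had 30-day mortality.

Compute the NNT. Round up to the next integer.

Risk in treated group = 275/1384 = 0.19870; risk in control = 198/603 = 0.32836.
Absolute risk reduction = 0.32836 − 0.19870 = 0.12966
NNT = 1 / ARR = 1 / 0.12966 = 7.713 → round up → 8

8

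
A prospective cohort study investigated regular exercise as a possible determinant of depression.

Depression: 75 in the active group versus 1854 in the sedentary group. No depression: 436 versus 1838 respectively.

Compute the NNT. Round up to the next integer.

3

Risk in treated group = 75/511 = 0.14677; risk in control = 1854/3692 = 0.50217.
Absolute risk reduction = 0.50217 − 0.14677 = 0.35540
NNT = 1 / ARR = 1 / 0.35540 = 2.814 → round up → 3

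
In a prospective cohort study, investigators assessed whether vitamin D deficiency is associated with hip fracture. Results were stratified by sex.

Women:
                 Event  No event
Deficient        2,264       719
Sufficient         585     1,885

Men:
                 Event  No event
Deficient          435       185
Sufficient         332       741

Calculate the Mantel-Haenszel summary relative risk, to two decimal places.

2.95

RR_MH = Σ(aᵢ·n₀ᵢ/nᵢ) / Σ(cᵢ·n₁ᵢ/nᵢ), with n₁ᵢ = aᵢ+bᵢ (exposed), n₀ᵢ = cᵢ+dᵢ (unexposed), nᵢ = n₁ᵢ+n₀ᵢ.
Stratum 1 (Women): n₁ = 2983, n₀ = 2470, n = 5453; a·n₀/n = 2264·2470/5453 = 1025.5052; c·n₁/n = 585·2983/5453 = 320.0174
Stratum 2 (Men): n₁ = 620, n₀ = 1073, n = 1693; a·n₀/n = 435·1073/1693 = 275.6970; c·n₁/n = 332·620/1693 = 121.5830
RR_MH = (1025.5052 + 275.6970) / (320.0174 + 121.5830) = 1301.2022 / 441.6004 = 2.94656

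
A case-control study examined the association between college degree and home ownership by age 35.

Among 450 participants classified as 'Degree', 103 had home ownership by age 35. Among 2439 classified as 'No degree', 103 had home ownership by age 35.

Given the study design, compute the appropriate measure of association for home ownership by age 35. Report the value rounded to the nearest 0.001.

From the description: a = 103, b = 347, c = 103, d = 2336.
This is a case-control study: participants were sampled on outcome status, so risks in the source population cannot be estimated directly — relative risk is not valid here. The odds ratio is the appropriate measure.
OR = (a·d)/(b·c) = (103 × 2336) / (347 × 103) = 240608 / 35741 = 6.73199

6.732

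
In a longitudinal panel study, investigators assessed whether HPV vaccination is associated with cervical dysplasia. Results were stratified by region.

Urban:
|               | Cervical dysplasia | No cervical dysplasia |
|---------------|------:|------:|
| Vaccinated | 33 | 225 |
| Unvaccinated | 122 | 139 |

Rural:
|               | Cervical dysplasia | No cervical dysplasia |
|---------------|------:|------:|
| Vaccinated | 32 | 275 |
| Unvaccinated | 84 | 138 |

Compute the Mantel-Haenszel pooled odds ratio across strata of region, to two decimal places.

0.18

OR_MH = Σ(aᵢdᵢ/nᵢ) / Σ(bᵢcᵢ/nᵢ), where nᵢ is the stratum total.
Stratum 1 (Urban): n = 519; a·d/n = 33·139/519 = 8.8382; b·c/n = 225·122/519 = 52.8902
Stratum 2 (Rural): n = 529; a·d/n = 32·138/529 = 8.3478; b·c/n = 275·84/529 = 43.6673
OR_MH = (8.8382 + 8.3478) / (52.8902 + 43.6673) = 17.1860 / 96.5575 = 0.17799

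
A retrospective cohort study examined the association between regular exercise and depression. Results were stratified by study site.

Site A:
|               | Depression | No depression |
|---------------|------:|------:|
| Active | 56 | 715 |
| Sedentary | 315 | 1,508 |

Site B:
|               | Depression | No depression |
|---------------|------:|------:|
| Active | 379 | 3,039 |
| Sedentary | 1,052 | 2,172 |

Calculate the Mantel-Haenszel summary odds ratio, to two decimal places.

0.28

OR_MH = Σ(aᵢdᵢ/nᵢ) / Σ(bᵢcᵢ/nᵢ), where nᵢ is the stratum total.
Stratum 1 (Site A): n = 2594; a·d/n = 56·1508/2594 = 32.5551; b·c/n = 715·315/2594 = 86.8254
Stratum 2 (Site B): n = 6642; a·d/n = 379·2172/6642 = 123.9368; b·c/n = 3039·1052/6642 = 481.3351
OR_MH = (32.5551 + 123.9368) / (86.8254 + 481.3351) = 156.4919 / 568.1605 = 0.27544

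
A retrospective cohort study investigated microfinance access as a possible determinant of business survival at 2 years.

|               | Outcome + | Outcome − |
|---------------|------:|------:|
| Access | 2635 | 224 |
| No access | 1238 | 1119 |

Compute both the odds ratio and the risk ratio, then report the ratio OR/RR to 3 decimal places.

Cells: a = 2635, b = 224, c = 1238, d = 1119.
OR = (2635·1119)/(224·1238) = 2948565/277312 = 10.63266
Risk in exposed = 2635/2859 = 0.92165; risk in unexposed = 1238/2357 = 0.52524; RR = 1.75471
OR/RR = 10.63266 / 1.75471 = 6.05950
The outcome is not rare, so the OR lies further from 1 than the RR.

6.059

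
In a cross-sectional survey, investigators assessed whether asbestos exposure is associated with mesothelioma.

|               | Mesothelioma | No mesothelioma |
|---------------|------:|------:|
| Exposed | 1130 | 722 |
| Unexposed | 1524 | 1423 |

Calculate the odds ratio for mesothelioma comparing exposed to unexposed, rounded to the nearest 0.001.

Cells: a = 1130, b = 722, c = 1524, d = 1423.
OR = (a·d)/(b·c) = (1130 × 1423) / (722 × 1524) = 1607990 / 1100328 = 1.46137
The odds of mesothelioma are about 1.46 times as high in the exposed group.

1.461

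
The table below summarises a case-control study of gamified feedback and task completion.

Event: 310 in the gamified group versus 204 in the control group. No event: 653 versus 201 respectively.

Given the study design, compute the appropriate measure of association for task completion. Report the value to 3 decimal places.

0.468

From the description: a = 310, b = 653, c = 204, d = 201.
This is a case-control study: participants were sampled on outcome status, so risks in the source population cannot be estimated directly — relative risk is not valid here. The odds ratio is the appropriate measure.
OR = (a·d)/(b·c) = (310 × 201) / (653 × 204) = 62310 / 133212 = 0.46775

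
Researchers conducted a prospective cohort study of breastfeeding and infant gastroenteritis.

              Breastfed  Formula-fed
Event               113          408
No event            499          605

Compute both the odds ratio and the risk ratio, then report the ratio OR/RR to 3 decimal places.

0.732

Reading the table with exposure as columns: a = 113 (Breastfed, case), b = 499 (Breastfed, non-case), c = 408 (Formula-fed, case), d = 605.
OR = (113·605)/(499·408) = 68365/203592 = 0.33579
Risk in exposed = 113/612 = 0.18464; risk in unexposed = 408/1013 = 0.40276; RR = 0.45843
OR/RR = 0.33579 / 0.45843 = 0.73248
The outcome is not rare, so the OR lies further from 1 than the RR.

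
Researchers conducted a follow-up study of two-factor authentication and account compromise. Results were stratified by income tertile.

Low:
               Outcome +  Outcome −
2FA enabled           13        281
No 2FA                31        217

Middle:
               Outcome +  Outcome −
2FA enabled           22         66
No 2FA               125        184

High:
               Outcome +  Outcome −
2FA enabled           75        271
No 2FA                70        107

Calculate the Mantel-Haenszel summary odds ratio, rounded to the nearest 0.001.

OR_MH = Σ(aᵢdᵢ/nᵢ) / Σ(bᵢcᵢ/nᵢ), where nᵢ is the stratum total.
Stratum 1 (Low): n = 542; a·d/n = 13·217/542 = 5.2048; b·c/n = 281·31/542 = 16.0720
Stratum 2 (Middle): n = 397; a·d/n = 22·184/397 = 10.1965; b·c/n = 66·125/397 = 20.7809
Stratum 3 (High): n = 523; a·d/n = 75·107/523 = 15.3442; b·c/n = 271·70/523 = 36.2715
OR_MH = (5.2048 + 10.1965 + 15.3442) / (16.0720 + 20.7809 + 36.2715) = 30.7454 / 73.1243 = 0.42045

0.420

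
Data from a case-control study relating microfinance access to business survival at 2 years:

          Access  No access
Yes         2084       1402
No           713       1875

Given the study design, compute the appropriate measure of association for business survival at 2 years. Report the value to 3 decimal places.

Reading the table with exposure as columns: a = 2084 (Access, case), b = 713 (Access, non-case), c = 1402 (No access, case), d = 1875.
This is a case-control study: participants were sampled on outcome status, so risks in the source population cannot be estimated directly — relative risk is not valid here. The odds ratio is the appropriate measure.
OR = (a·d)/(b·c) = (2084 × 1875) / (713 × 1402) = 3907500 / 999626 = 3.90896

3.909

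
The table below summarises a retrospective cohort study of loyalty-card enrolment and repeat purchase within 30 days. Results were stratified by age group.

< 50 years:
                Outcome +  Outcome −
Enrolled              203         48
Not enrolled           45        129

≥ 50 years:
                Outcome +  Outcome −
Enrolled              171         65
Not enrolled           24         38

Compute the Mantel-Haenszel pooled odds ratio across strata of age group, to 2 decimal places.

8.09

OR_MH = Σ(aᵢdᵢ/nᵢ) / Σ(bᵢcᵢ/nᵢ), where nᵢ is the stratum total.
Stratum 1 (< 50 years): n = 425; a·d/n = 203·129/425 = 61.6165; b·c/n = 48·45/425 = 5.0824
Stratum 2 (≥ 50 years): n = 298; a·d/n = 171·38/298 = 21.8054; b·c/n = 65·24/298 = 5.2349
OR_MH = (61.6165 + 21.8054) / (5.0824 + 5.2349) = 83.4218 / 10.3173 = 8.08566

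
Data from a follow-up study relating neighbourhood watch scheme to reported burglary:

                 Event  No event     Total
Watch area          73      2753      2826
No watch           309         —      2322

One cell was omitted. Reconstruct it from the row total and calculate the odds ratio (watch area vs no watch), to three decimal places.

0.173

The missing cell is in the unexposed row: 2322 − 309 = 2013.
So a = 73, b = 2753, c = 309, d = 2013.
OR = (a·d)/(b·c) = (73 × 2013) / (2753 × 309) = 146949 / 850677 = 0.17274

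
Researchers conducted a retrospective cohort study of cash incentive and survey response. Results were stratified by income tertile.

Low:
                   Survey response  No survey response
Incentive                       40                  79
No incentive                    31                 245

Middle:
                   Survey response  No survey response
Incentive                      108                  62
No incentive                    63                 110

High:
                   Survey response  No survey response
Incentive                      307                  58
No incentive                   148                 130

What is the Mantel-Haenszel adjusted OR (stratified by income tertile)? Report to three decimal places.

3.928

OR_MH = Σ(aᵢdᵢ/nᵢ) / Σ(bᵢcᵢ/nᵢ), where nᵢ is the stratum total.
Stratum 1 (Low): n = 395; a·d/n = 40·245/395 = 24.8101; b·c/n = 79·31/395 = 6.2000
Stratum 2 (Middle): n = 343; a·d/n = 108·110/343 = 34.6356; b·c/n = 62·63/343 = 11.3878
Stratum 3 (High): n = 643; a·d/n = 307·130/643 = 62.0684; b·c/n = 58·148/643 = 13.3499
OR_MH = (24.8101 + 34.6356 + 62.0684) / (6.2000 + 11.3878 + 13.3499) = 121.5141 / 30.9377 = 3.92771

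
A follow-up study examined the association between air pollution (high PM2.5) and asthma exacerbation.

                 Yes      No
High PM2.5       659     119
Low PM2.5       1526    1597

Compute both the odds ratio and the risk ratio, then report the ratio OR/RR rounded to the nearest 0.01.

3.34

Cells: a = 659, b = 119, c = 1526, d = 1597.
OR = (659·1597)/(119·1526) = 1052423/181594 = 5.79547
Risk in exposed = 659/778 = 0.84704; risk in unexposed = 1526/3123 = 0.48863; RR = 1.73350
OR/RR = 5.79547 / 1.73350 = 3.34322
The outcome is not rare, so the OR lies further from 1 than the RR.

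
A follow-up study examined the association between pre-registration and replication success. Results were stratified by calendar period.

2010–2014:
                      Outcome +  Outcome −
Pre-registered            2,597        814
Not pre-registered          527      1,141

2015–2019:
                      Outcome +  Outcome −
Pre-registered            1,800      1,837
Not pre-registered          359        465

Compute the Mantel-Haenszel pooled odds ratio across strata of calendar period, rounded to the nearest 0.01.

OR_MH = Σ(aᵢdᵢ/nᵢ) / Σ(bᵢcᵢ/nᵢ), where nᵢ is the stratum total.
Stratum 1 (2010–2014): n = 5079; a·d/n = 2597·1141/5079 = 583.4174; b·c/n = 814·527/5079 = 84.4611
Stratum 2 (2015–2019): n = 4461; a·d/n = 1800·465/4461 = 187.6261; b·c/n = 1837·359/4461 = 147.8330
OR_MH = (583.4174 + 187.6261) / (84.4611 + 147.8330) = 771.0435 / 232.2941 = 3.31926

3.32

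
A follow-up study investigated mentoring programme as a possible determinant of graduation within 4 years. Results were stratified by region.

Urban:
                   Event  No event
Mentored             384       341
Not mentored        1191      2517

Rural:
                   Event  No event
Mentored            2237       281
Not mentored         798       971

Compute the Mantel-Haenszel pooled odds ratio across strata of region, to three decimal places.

OR_MH = Σ(aᵢdᵢ/nᵢ) / Σ(bᵢcᵢ/nᵢ), where nᵢ is the stratum total.
Stratum 1 (Urban): n = 4433; a·d/n = 384·2517/4433 = 218.0302; b·c/n = 341·1191/4433 = 91.6154
Stratum 2 (Rural): n = 4287; a·d/n = 2237·971/4287 = 506.6776; b·c/n = 281·798/4287 = 52.3065
OR_MH = (218.0302 + 506.6776) / (91.6154 + 52.3065) = 724.7079 / 143.9219 = 5.03542

5.035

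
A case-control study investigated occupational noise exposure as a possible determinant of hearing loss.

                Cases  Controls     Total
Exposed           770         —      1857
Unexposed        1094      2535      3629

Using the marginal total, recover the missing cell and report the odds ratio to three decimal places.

The missing cell is in the exposed row: 1857 − 770 = 1087.
So a = 770, b = 1087, c = 1094, d = 2535.
OR = (a·d)/(b·c) = (770 × 2535) / (1087 × 1094) = 1951950 / 1189178 = 1.64143

1.641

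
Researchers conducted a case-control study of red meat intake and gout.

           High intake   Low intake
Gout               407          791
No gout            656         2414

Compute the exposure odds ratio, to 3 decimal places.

Reading the table with exposure as columns: a = 407 (High intake, case), b = 656 (High intake, non-case), c = 791 (Low intake, case), d = 2414.
OR = (a·d)/(b·c) = (407 × 2414) / (656 × 791) = 982498 / 518896 = 1.89344
The odds of gout are about 1.89 times as high in the high intake group.

1.893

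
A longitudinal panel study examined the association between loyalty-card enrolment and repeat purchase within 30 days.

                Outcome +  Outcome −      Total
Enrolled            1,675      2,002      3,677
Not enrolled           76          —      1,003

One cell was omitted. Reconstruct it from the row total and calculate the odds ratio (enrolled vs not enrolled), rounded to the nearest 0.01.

10.21

The missing cell is in the unexposed row: 1003 − 76 = 927.
So a = 1675, b = 2002, c = 76, d = 927.
OR = (a·d)/(b·c) = (1675 × 927) / (2002 × 76) = 1552725 / 152152 = 10.20509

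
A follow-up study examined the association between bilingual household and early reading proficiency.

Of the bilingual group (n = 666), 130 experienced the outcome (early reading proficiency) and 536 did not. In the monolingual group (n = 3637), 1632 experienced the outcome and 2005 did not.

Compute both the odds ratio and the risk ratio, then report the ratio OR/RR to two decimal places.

0.68

From the description: a = 130, b = 536, c = 1632, d = 2005.
OR = (130·2005)/(536·1632) = 260650/874752 = 0.29797
Risk in exposed = 130/666 = 0.19520; risk in unexposed = 1632/3637 = 0.44872; RR = 0.43500
OR/RR = 0.29797 / 0.43500 = 0.68498
The outcome is not rare, so the OR lies further from 1 than the RR.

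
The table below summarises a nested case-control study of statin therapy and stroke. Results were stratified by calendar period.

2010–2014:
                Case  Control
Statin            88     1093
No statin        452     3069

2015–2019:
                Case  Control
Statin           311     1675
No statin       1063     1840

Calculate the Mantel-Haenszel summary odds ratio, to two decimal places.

OR_MH = Σ(aᵢdᵢ/nᵢ) / Σ(bᵢcᵢ/nᵢ), where nᵢ is the stratum total.
Stratum 1 (2010–2014): n = 4702; a·d/n = 88·3069/4702 = 57.4377; b·c/n = 1093·452/4702 = 105.0693
Stratum 2 (2015–2019): n = 4889; a·d/n = 311·1840/4889 = 117.0464; b·c/n = 1675·1063/4889 = 364.1900
OR_MH = (57.4377 + 117.0464) / (105.0693 + 364.1900) = 174.4841 / 469.2594 = 0.37183

0.37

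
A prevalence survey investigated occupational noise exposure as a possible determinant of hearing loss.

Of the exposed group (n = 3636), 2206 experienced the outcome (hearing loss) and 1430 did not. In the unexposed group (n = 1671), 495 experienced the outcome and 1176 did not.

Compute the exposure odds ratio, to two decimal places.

From the description: a = 2206, b = 1430, c = 495, d = 1176.
OR = (a·d)/(b·c) = (2206 × 1176) / (1430 × 495) = 2594256 / 707850 = 3.66498
The odds of hearing loss are about 3.66 times as high in the exposed group.

3.66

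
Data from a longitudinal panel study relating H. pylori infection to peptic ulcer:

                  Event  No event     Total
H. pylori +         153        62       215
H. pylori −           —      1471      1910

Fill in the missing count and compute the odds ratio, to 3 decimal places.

The missing cell is in the unexposed row: 1910 − 1471 = 439.
So a = 153, b = 62, c = 439, d = 1471.
OR = (a·d)/(b·c) = (153 × 1471) / (62 × 439) = 225063 / 27218 = 8.26890

8.269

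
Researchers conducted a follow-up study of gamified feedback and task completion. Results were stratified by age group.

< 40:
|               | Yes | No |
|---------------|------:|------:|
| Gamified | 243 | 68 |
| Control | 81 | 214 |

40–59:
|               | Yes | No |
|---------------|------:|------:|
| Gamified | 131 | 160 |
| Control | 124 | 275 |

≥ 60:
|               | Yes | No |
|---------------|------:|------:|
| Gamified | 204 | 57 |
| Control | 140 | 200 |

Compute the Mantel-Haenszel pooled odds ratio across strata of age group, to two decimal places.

OR_MH = Σ(aᵢdᵢ/nᵢ) / Σ(bᵢcᵢ/nᵢ), where nᵢ is the stratum total.
Stratum 1 (< 40): n = 606; a·d/n = 243·214/606 = 85.8119; b·c/n = 68·81/606 = 9.0891
Stratum 2 (40–59): n = 690; a·d/n = 131·275/690 = 52.2101; b·c/n = 160·124/690 = 28.7536
Stratum 3 (≥ 60): n = 601; a·d/n = 204·200/601 = 67.8869; b·c/n = 57·140/601 = 13.2779
OR_MH = (85.8119 + 52.2101 + 67.8869) / (9.0891 + 28.7536 + 13.2779) = 205.9089 / 51.1206 = 4.02790

4.03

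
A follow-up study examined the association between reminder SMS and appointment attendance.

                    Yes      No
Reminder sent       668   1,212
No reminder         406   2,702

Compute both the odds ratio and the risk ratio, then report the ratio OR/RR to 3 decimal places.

1.349

Cells: a = 668, b = 1212, c = 406, d = 2702.
OR = (668·2702)/(1212·406) = 1804936/492072 = 3.66803
Risk in exposed = 668/1880 = 0.35532; risk in unexposed = 406/3108 = 0.13063; RR = 2.72003
OR/RR = 3.66803 / 2.72003 = 1.34853
The outcome is not rare, so the OR lies further from 1 than the RR.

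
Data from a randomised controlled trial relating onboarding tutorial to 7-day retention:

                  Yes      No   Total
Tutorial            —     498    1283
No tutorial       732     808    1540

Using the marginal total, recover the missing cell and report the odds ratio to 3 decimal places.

1.740

The missing cell is in the exposed row: 1283 − 498 = 785.
So a = 785, b = 498, c = 732, d = 808.
OR = (a·d)/(b·c) = (785 × 808) / (498 × 732) = 634280 / 364536 = 1.73997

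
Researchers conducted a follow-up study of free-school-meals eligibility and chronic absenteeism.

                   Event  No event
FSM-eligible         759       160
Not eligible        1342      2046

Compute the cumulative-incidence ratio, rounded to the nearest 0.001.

Cells: a = 759, b = 160, c = 1342, d = 2046.
Risk in exposed = 759/919 = 0.82590; risk in unexposed = 1342/3388 = 0.39610.
RR = 0.82590 / 0.39610 = 2.08505
The risk among the exposed is 2.09 times that among the unexposed.

2.085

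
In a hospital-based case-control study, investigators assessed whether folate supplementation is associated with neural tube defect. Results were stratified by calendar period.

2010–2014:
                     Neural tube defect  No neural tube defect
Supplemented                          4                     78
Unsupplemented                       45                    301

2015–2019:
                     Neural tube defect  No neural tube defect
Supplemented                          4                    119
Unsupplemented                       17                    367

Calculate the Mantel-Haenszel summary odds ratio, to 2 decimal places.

OR_MH = Σ(aᵢdᵢ/nᵢ) / Σ(bᵢcᵢ/nᵢ), where nᵢ is the stratum total.
Stratum 1 (2010–2014): n = 428; a·d/n = 4·301/428 = 2.8131; b·c/n = 78·45/428 = 8.2009
Stratum 2 (2015–2019): n = 507; a·d/n = 4·367/507 = 2.8955; b·c/n = 119·17/507 = 3.9901
OR_MH = (2.8131 + 2.8955) / (8.2009 + 3.9901) = 5.7085 / 12.1911 = 0.46826

0.47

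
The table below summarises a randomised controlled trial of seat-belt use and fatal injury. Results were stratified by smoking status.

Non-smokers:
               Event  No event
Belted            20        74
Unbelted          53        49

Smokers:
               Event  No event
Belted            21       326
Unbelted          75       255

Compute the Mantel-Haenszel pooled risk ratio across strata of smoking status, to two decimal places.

RR_MH = Σ(aᵢ·n₀ᵢ/nᵢ) / Σ(cᵢ·n₁ᵢ/nᵢ), with n₁ᵢ = aᵢ+bᵢ (exposed), n₀ᵢ = cᵢ+dᵢ (unexposed), nᵢ = n₁ᵢ+n₀ᵢ.
Stratum 1 (Non-smokers): n₁ = 94, n₀ = 102, n = 196; a·n₀/n = 20·102/196 = 10.4082; c·n₁/n = 53·94/196 = 25.4184
Stratum 2 (Smokers): n₁ = 347, n₀ = 330, n = 677; a·n₀/n = 21·330/677 = 10.2363; c·n₁/n = 75·347/677 = 38.4417
RR_MH = (10.4082 + 10.2363) / (25.4184 + 38.4417) = 20.6445 / 63.8600 = 0.32328

0.32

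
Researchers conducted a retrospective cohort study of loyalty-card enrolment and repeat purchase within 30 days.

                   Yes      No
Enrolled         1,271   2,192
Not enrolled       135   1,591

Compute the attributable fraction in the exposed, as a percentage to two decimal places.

Cells: a = 1271, b = 2192, c = 135, d = 1591.
Risk in exposed = 1271/3463 = 0.36702; risk in unexposed = 135/1726 = 0.07822.
RR = 0.36702/0.07822 = 4.69245
AR% = (RR − 1)/RR × 100 = (4.69245 − 1)/4.69245 × 100 = 78.6892%

78.69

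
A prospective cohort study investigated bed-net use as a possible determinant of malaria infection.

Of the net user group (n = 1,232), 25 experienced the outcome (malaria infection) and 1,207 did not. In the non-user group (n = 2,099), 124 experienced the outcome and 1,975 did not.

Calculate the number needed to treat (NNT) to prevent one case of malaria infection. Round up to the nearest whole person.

Risk in treated group = 25/1232 = 0.02029; risk in control = 124/2099 = 0.05908.
Absolute risk reduction = 0.05908 − 0.02029 = 0.03878
NNT = 1 / ARR = 1 / 0.03878 = 25.784 → round up → 26

26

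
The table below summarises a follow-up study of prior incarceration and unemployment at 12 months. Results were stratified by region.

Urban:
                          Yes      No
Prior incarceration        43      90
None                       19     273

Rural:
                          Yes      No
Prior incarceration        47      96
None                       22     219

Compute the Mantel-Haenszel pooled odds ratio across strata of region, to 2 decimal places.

OR_MH = Σ(aᵢdᵢ/nᵢ) / Σ(bᵢcᵢ/nᵢ), where nᵢ is the stratum total.
Stratum 1 (Urban): n = 425; a·d/n = 43·273/425 = 27.6212; b·c/n = 90·19/425 = 4.0235
Stratum 2 (Rural): n = 384; a·d/n = 47·219/384 = 26.8047; b·c/n = 96·22/384 = 5.5000
OR_MH = (27.6212 + 26.8047) / (4.0235 + 5.5000) = 54.4259 / 9.5235 = 5.71488

5.71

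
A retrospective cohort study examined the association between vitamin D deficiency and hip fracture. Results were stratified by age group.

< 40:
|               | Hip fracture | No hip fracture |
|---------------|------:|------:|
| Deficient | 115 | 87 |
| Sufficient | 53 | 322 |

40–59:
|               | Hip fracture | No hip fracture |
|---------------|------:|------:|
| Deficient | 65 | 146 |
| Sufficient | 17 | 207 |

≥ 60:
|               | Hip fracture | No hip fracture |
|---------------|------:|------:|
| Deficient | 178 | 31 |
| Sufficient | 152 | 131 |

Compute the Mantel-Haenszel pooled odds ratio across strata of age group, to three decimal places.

6.123

OR_MH = Σ(aᵢdᵢ/nᵢ) / Σ(bᵢcᵢ/nᵢ), where nᵢ is the stratum total.
Stratum 1 (< 40): n = 577; a·d/n = 115·322/577 = 64.1768; b·c/n = 87·53/577 = 7.9913
Stratum 2 (40–59): n = 435; a·d/n = 65·207/435 = 30.9310; b·c/n = 146·17/435 = 5.7057
Stratum 3 (≥ 60): n = 492; a·d/n = 178·131/492 = 47.3943; b·c/n = 31·152/492 = 9.5772
OR_MH = (64.1768 + 30.9310 + 47.3943) / (7.9913 + 5.7057 + 9.5772) = 142.5021 / 23.2743 = 6.12272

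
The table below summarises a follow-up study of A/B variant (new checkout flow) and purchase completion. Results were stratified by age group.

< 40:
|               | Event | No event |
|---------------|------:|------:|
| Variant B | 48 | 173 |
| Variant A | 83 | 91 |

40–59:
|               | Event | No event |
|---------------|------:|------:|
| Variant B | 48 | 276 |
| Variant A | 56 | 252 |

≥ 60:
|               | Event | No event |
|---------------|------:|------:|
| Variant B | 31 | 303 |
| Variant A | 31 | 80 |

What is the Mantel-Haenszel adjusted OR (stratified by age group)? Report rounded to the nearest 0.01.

OR_MH = Σ(aᵢdᵢ/nᵢ) / Σ(bᵢcᵢ/nᵢ), where nᵢ is the stratum total.
Stratum 1 (< 40): n = 395; a·d/n = 48·91/395 = 11.0582; b·c/n = 173·83/395 = 36.3519
Stratum 2 (40–59): n = 632; a·d/n = 48·252/632 = 19.1392; b·c/n = 276·56/632 = 24.4557
Stratum 3 (≥ 60): n = 445; a·d/n = 31·80/445 = 5.5730; b·c/n = 303·31/445 = 21.1079
OR_MH = (11.0582 + 19.1392 + 5.5730) / (36.3519 + 24.4557 + 21.1079) = 35.7705 / 81.9155 = 0.43668

0.44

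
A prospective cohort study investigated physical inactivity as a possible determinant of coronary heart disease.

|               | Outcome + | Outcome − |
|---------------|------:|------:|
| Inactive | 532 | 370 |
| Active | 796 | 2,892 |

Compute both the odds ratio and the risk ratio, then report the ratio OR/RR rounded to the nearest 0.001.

Cells: a = 532, b = 370, c = 796, d = 2892.
OR = (532·2892)/(370·796) = 1538544/294520 = 5.22390
Risk in exposed = 532/902 = 0.58980; risk in unexposed = 796/3688 = 0.21584; RR = 2.73264
OR/RR = 5.22390 / 2.73264 = 1.91167
The outcome is not rare, so the OR lies further from 1 than the RR.

1.912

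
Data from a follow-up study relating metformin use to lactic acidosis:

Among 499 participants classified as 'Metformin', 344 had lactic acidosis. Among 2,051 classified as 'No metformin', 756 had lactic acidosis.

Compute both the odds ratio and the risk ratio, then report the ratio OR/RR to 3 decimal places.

2.033

From the description: a = 344, b = 155, c = 756, d = 1295.
OR = (344·1295)/(155·756) = 445480/117180 = 3.80167
Risk in exposed = 344/499 = 0.68938; risk in unexposed = 756/2051 = 0.36860; RR = 1.87026
OR/RR = 3.80167 / 1.87026 = 2.03270
The outcome is not rare, so the OR lies further from 1 than the RR.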